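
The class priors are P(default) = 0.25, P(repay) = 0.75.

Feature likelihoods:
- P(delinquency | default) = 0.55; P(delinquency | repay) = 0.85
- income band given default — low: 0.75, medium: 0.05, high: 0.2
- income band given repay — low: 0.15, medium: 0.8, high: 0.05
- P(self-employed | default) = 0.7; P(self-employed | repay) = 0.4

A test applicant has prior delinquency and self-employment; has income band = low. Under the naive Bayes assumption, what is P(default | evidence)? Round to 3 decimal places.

0.654

default: 0.25 × 0.55 × 0.75 × 0.7 = 0.0721875
repay: 0.75 × 0.85 × 0.15 × 0.4 = 0.03825
P(default | x) = 0.0721875 / 0.1104375 ≈ 0.654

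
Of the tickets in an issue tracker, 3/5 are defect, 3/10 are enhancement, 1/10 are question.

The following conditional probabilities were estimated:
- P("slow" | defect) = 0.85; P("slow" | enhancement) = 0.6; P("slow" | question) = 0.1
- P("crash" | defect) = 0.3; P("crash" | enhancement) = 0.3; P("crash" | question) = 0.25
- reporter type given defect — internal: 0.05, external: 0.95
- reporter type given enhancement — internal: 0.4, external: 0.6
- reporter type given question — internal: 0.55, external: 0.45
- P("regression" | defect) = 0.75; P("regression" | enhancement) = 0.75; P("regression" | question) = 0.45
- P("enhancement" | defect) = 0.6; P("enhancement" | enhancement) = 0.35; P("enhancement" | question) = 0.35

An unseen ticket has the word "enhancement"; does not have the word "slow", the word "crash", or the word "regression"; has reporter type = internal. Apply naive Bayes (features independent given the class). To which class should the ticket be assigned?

defect: 0.6 × (1−0.85) × (1−0.3) × 0.05 × (1−0.75) × 0.6 = 0.0004725
enhancement: 0.3 × (1−0.6) × (1−0.3) × 0.4 × (1−0.75) × 0.35 = 0.00294
question: 0.1 × (1−0.1) × (1−0.25) × 0.55 × (1−0.45) × 0.35 = 0.0071465625
Highest score → question.

question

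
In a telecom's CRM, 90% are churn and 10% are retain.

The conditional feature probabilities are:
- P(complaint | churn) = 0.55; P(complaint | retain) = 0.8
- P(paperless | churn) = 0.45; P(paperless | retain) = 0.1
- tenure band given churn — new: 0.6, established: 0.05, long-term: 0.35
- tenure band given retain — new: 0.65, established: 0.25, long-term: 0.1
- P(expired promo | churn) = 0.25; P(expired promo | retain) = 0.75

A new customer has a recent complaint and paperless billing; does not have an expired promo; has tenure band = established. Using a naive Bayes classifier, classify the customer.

churn

churn: 0.9 × 0.55 × 0.45 × 0.05 × (1−0.25) = 0.008353125
retain: 0.1 × 0.8 × 0.1 × 0.25 × (1−0.75) = 0.0005
Highest score → churn.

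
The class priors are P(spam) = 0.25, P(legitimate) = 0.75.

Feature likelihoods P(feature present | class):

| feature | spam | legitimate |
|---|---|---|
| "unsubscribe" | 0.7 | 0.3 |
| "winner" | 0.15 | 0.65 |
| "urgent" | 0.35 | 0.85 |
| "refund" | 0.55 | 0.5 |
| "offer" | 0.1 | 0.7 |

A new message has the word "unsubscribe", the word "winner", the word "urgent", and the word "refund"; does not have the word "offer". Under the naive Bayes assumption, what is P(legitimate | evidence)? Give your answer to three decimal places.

spam: 0.25 × 0.7 × 0.15 × 0.35 × 0.55 × (1−0.1) = 0.0045478125
legitimate: 0.75 × 0.3 × 0.65 × 0.85 × 0.5 × (1−0.7) = 0.018646875
P(legitimate | x) = 0.018646875 / 0.0231946875 ≈ 0.804

0.804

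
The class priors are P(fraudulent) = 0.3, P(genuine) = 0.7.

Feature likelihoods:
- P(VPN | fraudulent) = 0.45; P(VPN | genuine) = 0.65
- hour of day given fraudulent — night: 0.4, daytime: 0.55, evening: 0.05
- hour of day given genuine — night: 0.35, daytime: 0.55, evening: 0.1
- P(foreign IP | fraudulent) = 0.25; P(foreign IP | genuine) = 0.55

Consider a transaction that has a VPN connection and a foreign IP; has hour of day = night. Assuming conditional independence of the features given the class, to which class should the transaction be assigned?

fraudulent: 0.3 × 0.45 × 0.4 × 0.25 = 0.0135
genuine: 0.7 × 0.65 × 0.35 × 0.55 = 0.0875875
Highest score → genuine.

genuine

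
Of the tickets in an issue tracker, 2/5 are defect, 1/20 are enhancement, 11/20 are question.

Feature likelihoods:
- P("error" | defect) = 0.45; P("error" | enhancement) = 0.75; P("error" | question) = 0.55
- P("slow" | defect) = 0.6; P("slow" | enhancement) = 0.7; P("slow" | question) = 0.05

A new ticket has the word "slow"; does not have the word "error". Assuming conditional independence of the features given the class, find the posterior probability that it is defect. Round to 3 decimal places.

0.862

defect: 0.4 × (1−0.45) × 0.6 = 0.132
enhancement: 0.05 × (1−0.75) × 0.7 = 0.00875
question: 0.55 × (1−0.55) × 0.05 = 0.012375
P(defect | x) = 0.132 / 0.153125 ≈ 0.862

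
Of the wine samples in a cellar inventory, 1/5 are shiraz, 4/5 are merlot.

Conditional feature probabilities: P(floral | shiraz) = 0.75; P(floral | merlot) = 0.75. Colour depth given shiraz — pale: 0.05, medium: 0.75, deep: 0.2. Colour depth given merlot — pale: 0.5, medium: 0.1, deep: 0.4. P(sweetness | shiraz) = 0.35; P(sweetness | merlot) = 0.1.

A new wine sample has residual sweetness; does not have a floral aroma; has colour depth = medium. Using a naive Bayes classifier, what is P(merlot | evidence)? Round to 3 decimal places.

shiraz: 0.2 × (1−0.75) × 0.75 × 0.35 = 0.013125
merlot: 0.8 × (1−0.75) × 0.1 × 0.1 = 0.002
P(merlot | x) = 0.002 / 0.015125 ≈ 0.132

0.132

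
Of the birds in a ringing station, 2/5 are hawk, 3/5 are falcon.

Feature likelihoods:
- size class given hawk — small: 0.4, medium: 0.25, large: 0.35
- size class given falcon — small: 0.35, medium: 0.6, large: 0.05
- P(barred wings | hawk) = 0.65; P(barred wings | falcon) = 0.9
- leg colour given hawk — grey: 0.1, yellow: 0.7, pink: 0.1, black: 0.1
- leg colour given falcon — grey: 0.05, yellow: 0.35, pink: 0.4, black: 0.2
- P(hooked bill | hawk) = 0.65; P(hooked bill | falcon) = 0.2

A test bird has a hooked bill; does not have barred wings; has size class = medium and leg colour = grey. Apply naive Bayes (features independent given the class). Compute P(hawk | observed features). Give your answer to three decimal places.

hawk: 0.4 × 0.25 × (1−0.65) × 0.1 × 0.65 = 0.002275
falcon: 0.6 × 0.6 × (1−0.9) × 0.05 × 0.2 = 0.00036
P(hawk | x) = 0.002275 / 0.002635 ≈ 0.863

0.863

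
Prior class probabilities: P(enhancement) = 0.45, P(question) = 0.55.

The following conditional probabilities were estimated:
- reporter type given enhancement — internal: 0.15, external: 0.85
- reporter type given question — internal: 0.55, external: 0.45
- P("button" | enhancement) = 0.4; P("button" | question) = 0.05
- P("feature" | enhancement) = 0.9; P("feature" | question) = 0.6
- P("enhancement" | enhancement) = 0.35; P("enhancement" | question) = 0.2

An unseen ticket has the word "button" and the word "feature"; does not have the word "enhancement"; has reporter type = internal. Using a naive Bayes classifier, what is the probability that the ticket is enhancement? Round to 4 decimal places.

0.6851

enhancement: 0.45 × 0.15 × 0.4 × 0.9 × (1−0.35) = 0.015795
question: 0.55 × 0.55 × 0.05 × 0.6 × (1−0.2) = 0.00726
P(enhancement | x) = 0.015795 / 0.023055 ≈ 0.6851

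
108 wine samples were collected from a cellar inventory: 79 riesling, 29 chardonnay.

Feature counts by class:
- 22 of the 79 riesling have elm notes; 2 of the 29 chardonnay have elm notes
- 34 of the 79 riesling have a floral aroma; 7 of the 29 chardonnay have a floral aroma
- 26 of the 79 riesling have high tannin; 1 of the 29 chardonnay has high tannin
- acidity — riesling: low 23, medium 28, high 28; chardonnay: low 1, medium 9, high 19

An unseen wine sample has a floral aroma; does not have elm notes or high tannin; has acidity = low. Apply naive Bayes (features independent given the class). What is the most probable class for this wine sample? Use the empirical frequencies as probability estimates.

riesling: (79/108) × (57/79) × (34/79) × (53/79) × (23/79) ≈ 0.0443662
chardonnay: (29/108) × (27/29) × (7/29) × (28/29) × (1/29) ≈ 0.0020091
Highest score → riesling.

riesling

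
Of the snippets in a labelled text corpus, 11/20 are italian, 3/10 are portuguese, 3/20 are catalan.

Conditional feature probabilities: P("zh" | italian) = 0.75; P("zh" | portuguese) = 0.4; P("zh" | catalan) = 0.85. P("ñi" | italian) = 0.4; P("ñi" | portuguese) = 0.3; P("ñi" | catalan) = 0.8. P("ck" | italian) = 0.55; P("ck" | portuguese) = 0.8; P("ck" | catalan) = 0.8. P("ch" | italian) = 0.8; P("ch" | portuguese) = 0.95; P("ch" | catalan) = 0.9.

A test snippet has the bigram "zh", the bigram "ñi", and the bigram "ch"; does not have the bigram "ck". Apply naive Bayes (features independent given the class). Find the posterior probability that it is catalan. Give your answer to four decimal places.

0.2170

italian: 0.55 × 0.75 × 0.4 × (1−0.55) × 0.8 = 0.0594
portuguese: 0.3 × 0.4 × 0.3 × (1−0.8) × 0.95 = 0.00684
catalan: 0.15 × 0.85 × 0.8 × (1−0.8) × 0.9 = 0.01836
P(catalan | x) = 0.01836 / 0.0846 ≈ 0.2170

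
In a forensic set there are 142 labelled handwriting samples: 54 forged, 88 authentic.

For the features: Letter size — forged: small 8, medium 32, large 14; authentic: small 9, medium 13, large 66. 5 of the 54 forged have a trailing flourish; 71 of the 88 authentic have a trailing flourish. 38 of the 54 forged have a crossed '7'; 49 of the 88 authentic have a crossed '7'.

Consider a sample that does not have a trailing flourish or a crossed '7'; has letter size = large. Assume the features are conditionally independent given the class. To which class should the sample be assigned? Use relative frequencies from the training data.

authentic

forged: (54/142) × (14/54) × (49/54) × (16/54) ≈ 0.0265075
authentic: (88/142) × (66/88) × (17/88) × (39/88) ≈ 0.0397927
Highest score → authentic.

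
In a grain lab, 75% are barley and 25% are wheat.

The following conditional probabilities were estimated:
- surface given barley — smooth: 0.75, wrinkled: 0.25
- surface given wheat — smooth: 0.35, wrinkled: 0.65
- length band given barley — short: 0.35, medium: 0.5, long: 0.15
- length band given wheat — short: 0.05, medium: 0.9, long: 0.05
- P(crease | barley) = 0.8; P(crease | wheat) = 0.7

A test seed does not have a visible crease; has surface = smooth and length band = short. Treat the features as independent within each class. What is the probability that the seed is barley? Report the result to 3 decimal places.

0.968

barley: 0.75 × 0.75 × 0.35 × (1−0.8) = 0.039375
wheat: 0.25 × 0.35 × 0.05 × (1−0.7) = 0.0013125
P(barley | x) = 0.039375 / 0.0406875 ≈ 0.968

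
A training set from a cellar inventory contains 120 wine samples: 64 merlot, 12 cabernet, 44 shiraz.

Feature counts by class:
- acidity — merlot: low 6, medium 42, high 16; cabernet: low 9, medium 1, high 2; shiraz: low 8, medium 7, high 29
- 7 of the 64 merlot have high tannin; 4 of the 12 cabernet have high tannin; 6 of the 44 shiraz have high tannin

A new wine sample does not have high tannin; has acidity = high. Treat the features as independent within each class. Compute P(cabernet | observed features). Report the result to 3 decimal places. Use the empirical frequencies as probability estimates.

0.033

merlot: (64/120) × (16/64) × (57/64) = 0.11875
cabernet: (12/120) × (2/12) × (8/12) ≈ 0.0111111
shiraz: (44/120) × (29/44) × (38/44) ≈ 0.208712
P(cabernet | x) = 0.0111111 / 0.3385731 ≈ 0.033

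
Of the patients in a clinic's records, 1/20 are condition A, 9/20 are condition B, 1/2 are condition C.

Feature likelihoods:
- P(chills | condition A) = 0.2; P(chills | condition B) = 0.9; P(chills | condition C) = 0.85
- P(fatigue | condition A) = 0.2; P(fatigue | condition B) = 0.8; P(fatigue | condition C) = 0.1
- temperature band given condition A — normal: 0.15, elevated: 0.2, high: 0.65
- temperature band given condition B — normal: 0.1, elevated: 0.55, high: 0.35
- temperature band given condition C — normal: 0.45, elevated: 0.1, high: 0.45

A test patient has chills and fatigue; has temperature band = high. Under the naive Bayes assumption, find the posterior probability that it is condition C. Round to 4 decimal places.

condition A: 0.05 × 0.2 × 0.2 × 0.65 = 0.0013
condition B: 0.45 × 0.9 × 0.8 × 0.35 = 0.1134
condition C: 0.5 × 0.85 × 0.1 × 0.45 = 0.019125
P(condition C | x) = 0.019125 / 0.133825 ≈ 0.1429

0.1429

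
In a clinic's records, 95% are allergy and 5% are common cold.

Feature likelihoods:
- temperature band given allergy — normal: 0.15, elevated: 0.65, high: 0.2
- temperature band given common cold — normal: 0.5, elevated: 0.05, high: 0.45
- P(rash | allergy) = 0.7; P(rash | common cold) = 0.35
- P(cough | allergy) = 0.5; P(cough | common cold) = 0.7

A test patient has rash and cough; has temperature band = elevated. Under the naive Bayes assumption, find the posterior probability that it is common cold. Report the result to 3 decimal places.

allergy: 0.95 × 0.65 × 0.7 × 0.5 = 0.216125
common cold: 0.05 × 0.05 × 0.35 × 0.7 = 0.0006125
P(common cold | x) = 0.0006125 / 0.2167375 ≈ 0.003

0.003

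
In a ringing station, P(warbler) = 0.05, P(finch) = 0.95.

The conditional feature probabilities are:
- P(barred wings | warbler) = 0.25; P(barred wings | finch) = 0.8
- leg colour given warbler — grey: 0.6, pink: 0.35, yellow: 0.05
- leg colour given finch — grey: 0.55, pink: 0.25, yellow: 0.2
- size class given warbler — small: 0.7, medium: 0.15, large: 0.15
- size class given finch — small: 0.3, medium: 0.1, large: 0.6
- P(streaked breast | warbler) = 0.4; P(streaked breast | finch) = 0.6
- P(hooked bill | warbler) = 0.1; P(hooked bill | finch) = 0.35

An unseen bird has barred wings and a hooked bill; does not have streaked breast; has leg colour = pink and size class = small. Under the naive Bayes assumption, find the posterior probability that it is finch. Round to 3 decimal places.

0.977

warbler: 0.05 × 0.25 × 0.35 × 0.7 × (1−0.4) × 0.1 = 0.00018375
finch: 0.95 × 0.8 × 0.25 × 0.3 × (1−0.6) × 0.35 = 0.00798
P(finch | x) = 0.00798 / 0.00816375 ≈ 0.977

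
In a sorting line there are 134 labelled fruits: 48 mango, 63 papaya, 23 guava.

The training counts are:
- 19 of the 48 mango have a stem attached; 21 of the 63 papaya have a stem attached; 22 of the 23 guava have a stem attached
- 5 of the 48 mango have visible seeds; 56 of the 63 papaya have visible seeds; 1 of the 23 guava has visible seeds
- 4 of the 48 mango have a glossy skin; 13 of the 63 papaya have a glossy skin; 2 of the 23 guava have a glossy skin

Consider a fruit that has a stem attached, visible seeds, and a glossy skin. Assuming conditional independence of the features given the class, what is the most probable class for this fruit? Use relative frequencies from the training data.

mango: (48/134) × (19/48) × (5/48) × (4/48) ≈ 0.00123083
papaya: (63/134) × (21/63) × (56/63) × (13/63) ≈ 0.0287452
guava: (23/134) × (22/23) × (1/23) × (2/23) ≈ 0.000620715
Highest score → papaya.

papaya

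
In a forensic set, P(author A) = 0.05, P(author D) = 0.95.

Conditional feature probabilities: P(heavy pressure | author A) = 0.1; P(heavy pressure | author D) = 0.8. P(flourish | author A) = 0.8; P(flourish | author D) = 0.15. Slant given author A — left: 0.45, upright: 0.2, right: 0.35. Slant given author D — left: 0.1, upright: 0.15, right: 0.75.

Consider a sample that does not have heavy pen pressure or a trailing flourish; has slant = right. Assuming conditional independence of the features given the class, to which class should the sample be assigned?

author D

author A: 0.05 × (1−0.1) × (1−0.8) × 0.35 = 0.00315
author D: 0.95 × (1−0.8) × (1−0.15) × 0.75 = 0.121125
Highest score → author D.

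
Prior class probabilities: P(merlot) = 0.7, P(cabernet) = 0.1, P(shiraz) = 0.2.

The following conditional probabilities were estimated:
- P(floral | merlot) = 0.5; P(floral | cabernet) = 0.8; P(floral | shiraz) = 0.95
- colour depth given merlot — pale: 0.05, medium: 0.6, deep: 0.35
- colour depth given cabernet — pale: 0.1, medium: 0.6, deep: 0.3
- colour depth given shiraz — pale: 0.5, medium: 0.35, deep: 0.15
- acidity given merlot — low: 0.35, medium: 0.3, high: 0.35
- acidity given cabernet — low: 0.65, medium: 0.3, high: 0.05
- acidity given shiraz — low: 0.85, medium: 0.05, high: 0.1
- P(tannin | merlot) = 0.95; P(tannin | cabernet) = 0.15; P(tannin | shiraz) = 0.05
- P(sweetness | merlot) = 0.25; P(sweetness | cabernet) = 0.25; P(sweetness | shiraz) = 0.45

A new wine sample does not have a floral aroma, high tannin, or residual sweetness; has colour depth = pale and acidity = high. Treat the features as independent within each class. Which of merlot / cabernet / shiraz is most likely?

shiraz

merlot: 0.7 × (1−0.5) × 0.05 × 0.35 × (1−0.95) × (1−0.25) = 0.0002296875
cabernet: 0.1 × (1−0.8) × 0.1 × 0.05 × (1−0.15) × (1−0.25) = 0.00006375
shiraz: 0.2 × (1−0.95) × 0.5 × 0.1 × (1−0.05) × (1−0.45) = 0.00026125
Highest score → shiraz.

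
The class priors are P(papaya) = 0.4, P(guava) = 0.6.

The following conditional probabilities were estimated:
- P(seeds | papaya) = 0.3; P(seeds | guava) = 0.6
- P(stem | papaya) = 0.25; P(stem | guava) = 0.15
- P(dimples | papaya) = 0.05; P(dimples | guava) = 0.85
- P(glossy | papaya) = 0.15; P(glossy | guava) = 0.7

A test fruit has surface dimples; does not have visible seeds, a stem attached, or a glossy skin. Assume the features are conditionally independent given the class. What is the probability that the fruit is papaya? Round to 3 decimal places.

papaya: 0.4 × (1−0.3) × (1−0.25) × 0.05 × (1−0.15) = 0.008925
guava: 0.6 × (1−0.6) × (1−0.15) × 0.85 × (1−0.7) = 0.05202
P(papaya | x) = 0.008925 / 0.060945 ≈ 0.146

0.146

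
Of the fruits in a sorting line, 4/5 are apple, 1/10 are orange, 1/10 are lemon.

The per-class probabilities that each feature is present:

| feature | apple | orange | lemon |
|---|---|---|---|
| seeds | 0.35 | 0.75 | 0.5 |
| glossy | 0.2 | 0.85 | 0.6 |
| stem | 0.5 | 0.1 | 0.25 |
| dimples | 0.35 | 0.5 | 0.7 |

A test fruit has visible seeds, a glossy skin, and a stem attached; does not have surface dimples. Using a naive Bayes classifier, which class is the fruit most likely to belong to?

apple

apple: 0.8 × 0.35 × 0.2 × 0.5 × (1−0.35) = 0.0182
orange: 0.1 × 0.75 × 0.85 × 0.1 × (1−0.5) = 0.0031875
lemon: 0.1 × 0.5 × 0.6 × 0.25 × (1−0.7) = 0.00225
Highest score → apple.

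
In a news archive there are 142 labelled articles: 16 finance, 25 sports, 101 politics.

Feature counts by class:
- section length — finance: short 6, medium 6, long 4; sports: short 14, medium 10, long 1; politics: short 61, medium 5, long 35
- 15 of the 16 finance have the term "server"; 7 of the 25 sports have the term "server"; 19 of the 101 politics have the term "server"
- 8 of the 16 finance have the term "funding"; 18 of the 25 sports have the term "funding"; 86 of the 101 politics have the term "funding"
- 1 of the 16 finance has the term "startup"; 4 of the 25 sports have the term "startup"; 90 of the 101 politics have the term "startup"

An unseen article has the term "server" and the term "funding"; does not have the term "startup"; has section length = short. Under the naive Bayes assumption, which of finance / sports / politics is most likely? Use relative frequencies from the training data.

finance

finance: (16/142) × (6/16) × (15/16) × (8/16) × (15/16) ≈ 0.0185684
sports: (25/142) × (14/25) × (7/25) × (18/25) × (21/25) ≈ 0.0166959
politics: (101/142) × (61/101) × (19/101) × (86/101) × (11/101) ≈ 0.00749415
Highest score → finance.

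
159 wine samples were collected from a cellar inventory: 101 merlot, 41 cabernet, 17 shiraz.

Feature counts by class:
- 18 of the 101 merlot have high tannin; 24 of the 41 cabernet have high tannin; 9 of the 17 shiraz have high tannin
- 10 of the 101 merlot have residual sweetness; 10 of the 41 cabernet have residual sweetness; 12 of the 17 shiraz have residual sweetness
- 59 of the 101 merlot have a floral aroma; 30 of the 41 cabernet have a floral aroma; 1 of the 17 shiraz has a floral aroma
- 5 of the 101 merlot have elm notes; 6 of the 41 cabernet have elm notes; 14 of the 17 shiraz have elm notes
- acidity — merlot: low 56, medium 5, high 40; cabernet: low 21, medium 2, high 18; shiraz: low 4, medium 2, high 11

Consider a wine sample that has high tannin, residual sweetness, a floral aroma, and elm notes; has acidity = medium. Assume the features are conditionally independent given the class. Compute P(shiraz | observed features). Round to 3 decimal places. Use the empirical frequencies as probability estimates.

0.522

merlot: (101/159) × (18/101) × (10/101) × (59/101) × (5/101) × (5/101) ≈ 0.0000160466
cabernet: (41/159) × (24/41) × (10/41) × (30/41) × (6/41) × (2/41) ≈ 0.000192301
shiraz: (17/159) × (9/17) × (12/17) × (1/17) × (14/17) × (2/17) ≈ 0.000227714
P(shiraz | x) = 0.000227714 / 0.0004360616 ≈ 0.522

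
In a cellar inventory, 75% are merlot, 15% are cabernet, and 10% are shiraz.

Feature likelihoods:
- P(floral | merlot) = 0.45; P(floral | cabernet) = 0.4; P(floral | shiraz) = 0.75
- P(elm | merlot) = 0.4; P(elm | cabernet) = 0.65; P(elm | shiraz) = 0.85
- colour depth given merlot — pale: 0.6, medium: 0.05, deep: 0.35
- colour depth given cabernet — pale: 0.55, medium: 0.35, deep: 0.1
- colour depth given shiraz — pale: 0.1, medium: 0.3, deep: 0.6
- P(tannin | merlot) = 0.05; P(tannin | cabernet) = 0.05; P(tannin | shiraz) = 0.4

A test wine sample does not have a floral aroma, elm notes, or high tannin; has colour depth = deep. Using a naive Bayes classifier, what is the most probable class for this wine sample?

merlot: 0.75 × (1−0.45) × (1−0.4) × 0.35 × (1−0.05) = 0.08229375
cabernet: 0.15 × (1−0.4) × (1−0.65) × 0.1 × (1−0.05) = 0.0029925
shiraz: 0.1 × (1−0.75) × (1−0.85) × 0.6 × (1−0.4) = 0.00135
Highest score → merlot.

merlot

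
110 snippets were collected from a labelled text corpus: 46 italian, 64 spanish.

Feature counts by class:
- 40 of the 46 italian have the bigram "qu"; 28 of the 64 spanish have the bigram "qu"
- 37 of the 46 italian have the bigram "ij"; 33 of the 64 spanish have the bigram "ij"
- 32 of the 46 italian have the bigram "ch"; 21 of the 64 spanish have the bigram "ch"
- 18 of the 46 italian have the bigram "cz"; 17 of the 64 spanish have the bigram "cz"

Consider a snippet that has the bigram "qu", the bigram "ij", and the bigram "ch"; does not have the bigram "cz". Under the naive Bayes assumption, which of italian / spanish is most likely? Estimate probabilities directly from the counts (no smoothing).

italian

italian: (46/110) × (40/46) × (37/46) × (32/46) × (28/46) ≈ 0.123852
spanish: (64/110) × (28/64) × (33/64) × (21/64) × (47/64) = 0.03162689208984375
Highest score → italian.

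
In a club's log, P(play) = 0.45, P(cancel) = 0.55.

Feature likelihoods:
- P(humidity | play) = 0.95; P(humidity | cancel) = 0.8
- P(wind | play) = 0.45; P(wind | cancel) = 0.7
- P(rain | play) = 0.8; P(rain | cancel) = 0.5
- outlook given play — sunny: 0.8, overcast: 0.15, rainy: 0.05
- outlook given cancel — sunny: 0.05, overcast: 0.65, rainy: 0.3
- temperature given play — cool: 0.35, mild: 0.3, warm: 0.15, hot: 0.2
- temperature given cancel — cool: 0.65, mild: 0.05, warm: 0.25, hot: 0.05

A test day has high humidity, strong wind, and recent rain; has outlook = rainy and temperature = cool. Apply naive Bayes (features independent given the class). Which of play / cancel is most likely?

play: 0.45 × 0.95 × 0.45 × 0.8 × 0.05 × 0.35 = 0.00269325
cancel: 0.55 × 0.8 × 0.7 × 0.5 × 0.3 × 0.65 = 0.03003
Highest score → cancel.

cancel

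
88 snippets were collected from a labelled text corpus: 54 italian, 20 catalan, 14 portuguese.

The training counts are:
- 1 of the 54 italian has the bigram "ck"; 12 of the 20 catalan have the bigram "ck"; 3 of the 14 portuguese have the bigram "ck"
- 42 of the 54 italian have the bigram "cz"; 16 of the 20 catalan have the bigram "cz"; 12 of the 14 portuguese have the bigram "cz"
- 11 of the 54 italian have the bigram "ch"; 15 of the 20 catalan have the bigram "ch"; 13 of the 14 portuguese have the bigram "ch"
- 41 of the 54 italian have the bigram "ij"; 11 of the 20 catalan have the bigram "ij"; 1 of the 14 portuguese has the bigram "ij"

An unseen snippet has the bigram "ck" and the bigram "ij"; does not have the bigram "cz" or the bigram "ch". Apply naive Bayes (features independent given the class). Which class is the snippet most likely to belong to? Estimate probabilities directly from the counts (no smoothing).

italian: (54/88) × (1/54) × (12/54) × (43/54) × (41/54) ≈ 0.00152676
catalan: (20/88) × (12/20) × (4/20) × (5/20) × (11/20) = 0.00375
portuguese: (14/88) × (3/14) × (2/14) × (1/14) × (1/14) ≈ 0.0000248476
Highest score → catalan.

catalan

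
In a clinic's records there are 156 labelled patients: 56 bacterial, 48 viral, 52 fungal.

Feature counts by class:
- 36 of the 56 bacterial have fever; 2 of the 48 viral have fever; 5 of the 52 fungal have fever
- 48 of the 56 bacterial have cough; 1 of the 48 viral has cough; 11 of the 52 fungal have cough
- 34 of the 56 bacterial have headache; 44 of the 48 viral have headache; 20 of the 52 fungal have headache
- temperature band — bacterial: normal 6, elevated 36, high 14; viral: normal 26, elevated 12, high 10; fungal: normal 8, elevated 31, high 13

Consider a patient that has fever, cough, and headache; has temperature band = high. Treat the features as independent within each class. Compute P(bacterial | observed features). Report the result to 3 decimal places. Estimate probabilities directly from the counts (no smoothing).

bacterial: (56/156) × (36/56) × (48/56) × (34/56) × (14/56) ≈ 0.0300235
viral: (48/156) × (2/48) × (1/48) × (44/48) × (10/48) ≈ 0.0000510075
fungal: (52/156) × (5/52) × (11/52) × (20/52) × (13/52) ≈ 0.000651931
P(bacterial | x) = 0.0300235 / 0.0307264385 ≈ 0.977

0.977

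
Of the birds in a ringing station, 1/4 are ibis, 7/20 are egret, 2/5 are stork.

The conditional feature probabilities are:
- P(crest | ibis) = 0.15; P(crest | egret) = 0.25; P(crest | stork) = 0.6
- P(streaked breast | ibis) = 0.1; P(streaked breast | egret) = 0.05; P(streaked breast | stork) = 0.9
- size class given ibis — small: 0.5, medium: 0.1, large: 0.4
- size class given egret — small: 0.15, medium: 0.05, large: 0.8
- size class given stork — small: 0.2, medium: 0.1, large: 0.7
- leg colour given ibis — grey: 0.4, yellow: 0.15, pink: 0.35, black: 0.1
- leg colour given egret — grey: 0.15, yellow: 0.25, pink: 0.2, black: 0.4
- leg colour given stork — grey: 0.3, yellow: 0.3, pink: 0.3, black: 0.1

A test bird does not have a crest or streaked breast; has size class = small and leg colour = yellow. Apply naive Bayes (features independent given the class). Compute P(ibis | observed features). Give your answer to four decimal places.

0.5818

ibis: 0.25 × (1−0.15) × (1−0.1) × 0.5 × 0.15 = 0.01434375
egret: 0.35 × (1−0.25) × (1−0.05) × 0.15 × 0.25 = 0.0093515625
stork: 0.4 × (1−0.6) × (1−0.9) × 0.2 × 0.3 = 0.00096
P(ibis | x) = 0.01434375 / 0.0246553125 ≈ 0.5818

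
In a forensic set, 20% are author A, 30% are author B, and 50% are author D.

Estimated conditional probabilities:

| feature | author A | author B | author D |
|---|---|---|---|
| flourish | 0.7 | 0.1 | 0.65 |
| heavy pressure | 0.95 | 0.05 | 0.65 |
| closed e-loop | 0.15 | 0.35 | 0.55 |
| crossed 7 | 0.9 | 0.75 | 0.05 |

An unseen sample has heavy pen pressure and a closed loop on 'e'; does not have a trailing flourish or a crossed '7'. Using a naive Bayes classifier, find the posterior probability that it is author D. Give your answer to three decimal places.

0.967

author A: 0.2 × (1−0.7) × 0.95 × 0.15 × (1−0.9) = 0.000855
author B: 0.3 × (1−0.1) × 0.05 × 0.35 × (1−0.75) = 0.00118125
author D: 0.5 × (1−0.65) × 0.65 × 0.55 × (1−0.05) = 0.059434375
P(author D | x) = 0.059434375 / 0.061470625 ≈ 0.967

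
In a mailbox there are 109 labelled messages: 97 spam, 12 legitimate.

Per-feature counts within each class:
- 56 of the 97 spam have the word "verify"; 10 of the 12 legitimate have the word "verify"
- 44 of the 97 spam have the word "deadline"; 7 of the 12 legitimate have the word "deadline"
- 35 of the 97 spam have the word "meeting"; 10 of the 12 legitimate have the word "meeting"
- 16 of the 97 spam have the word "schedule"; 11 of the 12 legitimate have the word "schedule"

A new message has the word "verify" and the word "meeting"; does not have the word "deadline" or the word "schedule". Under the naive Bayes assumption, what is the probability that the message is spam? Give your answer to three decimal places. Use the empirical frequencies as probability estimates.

spam: (97/109) × (56/97) × (53/97) × (35/97) × (81/97) ≈ 0.0845815
legitimate: (12/109) × (10/12) × (5/12) × (10/12) × (1/12) ≈ 0.0026546
P(spam | x) = 0.0845815 / 0.0872361 ≈ 0.970

0.970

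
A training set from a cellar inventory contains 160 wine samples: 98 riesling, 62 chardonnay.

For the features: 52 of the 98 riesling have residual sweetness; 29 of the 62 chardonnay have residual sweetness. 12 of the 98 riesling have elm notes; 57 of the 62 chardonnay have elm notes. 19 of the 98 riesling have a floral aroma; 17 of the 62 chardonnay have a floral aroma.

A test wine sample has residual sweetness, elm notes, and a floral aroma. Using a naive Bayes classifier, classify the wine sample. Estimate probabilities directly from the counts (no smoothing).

riesling: (98/160) × (52/98) × (12/98) × (19/98) ≈ 0.00771554
chardonnay: (62/160) × (29/62) × (57/62) × (17/62) ≈ 0.0456897
Highest score → chardonnay.

chardonnay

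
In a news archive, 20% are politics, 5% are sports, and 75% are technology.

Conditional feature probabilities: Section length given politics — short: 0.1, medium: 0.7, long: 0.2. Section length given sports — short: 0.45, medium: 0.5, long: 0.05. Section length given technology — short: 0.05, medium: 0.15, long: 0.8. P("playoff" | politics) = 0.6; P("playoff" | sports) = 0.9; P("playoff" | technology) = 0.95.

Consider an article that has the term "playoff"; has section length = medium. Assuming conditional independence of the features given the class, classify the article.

technology

politics: 0.2 × 0.7 × 0.6 = 0.084
sports: 0.05 × 0.5 × 0.9 = 0.0225
technology: 0.75 × 0.15 × 0.95 = 0.106875
Highest score → technology.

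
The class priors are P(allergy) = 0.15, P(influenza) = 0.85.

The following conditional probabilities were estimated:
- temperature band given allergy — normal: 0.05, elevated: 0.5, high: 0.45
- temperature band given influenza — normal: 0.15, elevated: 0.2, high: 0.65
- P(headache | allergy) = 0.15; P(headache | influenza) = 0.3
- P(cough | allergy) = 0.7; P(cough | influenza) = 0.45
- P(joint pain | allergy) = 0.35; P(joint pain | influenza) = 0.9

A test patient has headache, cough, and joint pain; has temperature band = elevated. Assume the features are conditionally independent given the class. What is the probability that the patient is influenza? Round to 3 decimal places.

allergy: 0.15 × 0.5 × 0.15 × 0.7 × 0.35 = 0.00275625
influenza: 0.85 × 0.2 × 0.3 × 0.45 × 0.9 = 0.020655
P(influenza | x) = 0.020655 / 0.02341125 ≈ 0.882

0.882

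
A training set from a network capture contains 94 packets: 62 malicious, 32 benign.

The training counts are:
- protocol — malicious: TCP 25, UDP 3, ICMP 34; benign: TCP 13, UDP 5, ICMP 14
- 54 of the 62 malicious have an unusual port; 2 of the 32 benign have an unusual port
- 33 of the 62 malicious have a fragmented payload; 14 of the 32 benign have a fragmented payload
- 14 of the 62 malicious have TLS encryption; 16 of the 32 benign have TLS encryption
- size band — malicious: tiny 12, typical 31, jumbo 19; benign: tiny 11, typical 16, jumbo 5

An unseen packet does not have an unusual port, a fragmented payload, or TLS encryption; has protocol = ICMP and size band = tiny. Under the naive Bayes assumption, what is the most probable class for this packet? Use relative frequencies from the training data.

malicious: (62/94) × (34/62) × (8/62) × (29/62) × (48/62) × (12/62) ≈ 0.00327111
benign: (32/94) × (14/32) × (30/32) × (18/32) × (16/32) × (11/32) ≈ 0.0134992
Highest score → benign.

benign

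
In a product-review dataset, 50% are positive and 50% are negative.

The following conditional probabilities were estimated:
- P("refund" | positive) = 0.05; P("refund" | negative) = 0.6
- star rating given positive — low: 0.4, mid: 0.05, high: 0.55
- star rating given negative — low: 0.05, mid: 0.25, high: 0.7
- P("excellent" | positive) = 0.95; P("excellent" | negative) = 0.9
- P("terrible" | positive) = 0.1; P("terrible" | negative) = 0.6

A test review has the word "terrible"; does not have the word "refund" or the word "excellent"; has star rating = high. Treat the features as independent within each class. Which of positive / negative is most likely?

negative

positive: 0.5 × (1−0.05) × 0.55 × (1−0.95) × 0.1 = 0.00130625
negative: 0.5 × (1−0.6) × 0.7 × (1−0.9) × 0.6 = 0.0084
Highest score → negative.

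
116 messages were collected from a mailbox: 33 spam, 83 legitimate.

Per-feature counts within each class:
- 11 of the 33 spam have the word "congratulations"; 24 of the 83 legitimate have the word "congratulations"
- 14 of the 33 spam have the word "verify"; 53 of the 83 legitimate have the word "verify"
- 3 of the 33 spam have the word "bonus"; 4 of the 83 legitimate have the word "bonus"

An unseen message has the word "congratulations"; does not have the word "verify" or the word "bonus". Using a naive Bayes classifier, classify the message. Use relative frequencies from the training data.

spam: (33/116) × (11/33) × (19/33) × (30/33) ≈ 0.0496343
legitimate: (83/116) × (24/83) × (30/83) × (79/83) ≈ 0.0711779
Highest score → legitimate.

legitimate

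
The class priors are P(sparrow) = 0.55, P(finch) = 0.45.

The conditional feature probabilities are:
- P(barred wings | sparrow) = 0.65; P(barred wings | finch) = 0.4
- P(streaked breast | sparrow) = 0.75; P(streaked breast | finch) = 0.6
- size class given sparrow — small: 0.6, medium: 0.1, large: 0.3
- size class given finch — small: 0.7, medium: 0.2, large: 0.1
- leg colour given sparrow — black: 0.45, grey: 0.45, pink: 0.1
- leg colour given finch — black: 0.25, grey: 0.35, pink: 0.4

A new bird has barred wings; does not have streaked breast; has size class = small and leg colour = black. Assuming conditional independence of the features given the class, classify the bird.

sparrow: 0.55 × 0.65 × (1−0.75) × 0.6 × 0.45 = 0.02413125
finch: 0.45 × 0.4 × (1−0.6) × 0.7 × 0.25 = 0.0126
Highest score → sparrow.

sparrow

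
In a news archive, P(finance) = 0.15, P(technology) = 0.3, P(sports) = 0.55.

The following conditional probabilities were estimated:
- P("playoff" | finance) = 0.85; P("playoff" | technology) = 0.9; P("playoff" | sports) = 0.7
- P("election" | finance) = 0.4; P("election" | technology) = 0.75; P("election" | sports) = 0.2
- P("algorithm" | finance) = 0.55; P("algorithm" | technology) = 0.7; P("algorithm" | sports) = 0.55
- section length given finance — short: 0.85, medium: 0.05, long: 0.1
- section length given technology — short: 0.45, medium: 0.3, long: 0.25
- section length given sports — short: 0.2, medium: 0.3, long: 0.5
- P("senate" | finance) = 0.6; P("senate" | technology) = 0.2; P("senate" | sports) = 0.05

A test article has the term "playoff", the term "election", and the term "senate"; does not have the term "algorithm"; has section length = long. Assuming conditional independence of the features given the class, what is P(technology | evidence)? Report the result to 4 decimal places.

0.5752

finance: 0.15 × 0.85 × 0.4 × (1−0.55) × 0.1 × 0.6 = 0.001377
technology: 0.3 × 0.9 × 0.75 × (1−0.7) × 0.25 × 0.2 = 0.0030375
sports: 0.55 × 0.7 × 0.2 × (1−0.55) × 0.5 × 0.05 = 0.00086625
P(technology | x) = 0.0030375 / 0.00528075 ≈ 0.5752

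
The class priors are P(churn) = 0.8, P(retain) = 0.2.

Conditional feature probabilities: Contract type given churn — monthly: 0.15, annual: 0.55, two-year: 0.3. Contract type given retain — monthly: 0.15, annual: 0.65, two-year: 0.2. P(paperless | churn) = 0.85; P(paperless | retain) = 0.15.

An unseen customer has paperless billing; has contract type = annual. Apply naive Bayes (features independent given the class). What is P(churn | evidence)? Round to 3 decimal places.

0.950

churn: 0.8 × 0.55 × 0.85 = 0.374
retain: 0.2 × 0.65 × 0.15 = 0.0195
P(churn | x) = 0.374 / 0.3935 ≈ 0.950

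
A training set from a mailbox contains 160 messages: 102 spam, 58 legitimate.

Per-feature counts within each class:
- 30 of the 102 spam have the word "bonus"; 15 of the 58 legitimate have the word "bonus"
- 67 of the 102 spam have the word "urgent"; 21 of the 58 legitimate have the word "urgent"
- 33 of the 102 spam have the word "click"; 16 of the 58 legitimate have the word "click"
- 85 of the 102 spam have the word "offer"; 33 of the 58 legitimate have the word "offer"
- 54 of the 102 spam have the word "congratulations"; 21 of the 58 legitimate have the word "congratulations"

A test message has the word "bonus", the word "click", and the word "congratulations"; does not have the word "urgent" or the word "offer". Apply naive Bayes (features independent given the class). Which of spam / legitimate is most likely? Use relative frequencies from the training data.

spam: (102/160) × (30/102) × (35/102) × (33/102) × (17/102) × (54/102) ≈ 0.00183665
legitimate: (58/160) × (15/58) × (37/58) × (16/58) × (25/58) × (21/58) ≈ 0.00257478
Highest score → legitimate.

legitimate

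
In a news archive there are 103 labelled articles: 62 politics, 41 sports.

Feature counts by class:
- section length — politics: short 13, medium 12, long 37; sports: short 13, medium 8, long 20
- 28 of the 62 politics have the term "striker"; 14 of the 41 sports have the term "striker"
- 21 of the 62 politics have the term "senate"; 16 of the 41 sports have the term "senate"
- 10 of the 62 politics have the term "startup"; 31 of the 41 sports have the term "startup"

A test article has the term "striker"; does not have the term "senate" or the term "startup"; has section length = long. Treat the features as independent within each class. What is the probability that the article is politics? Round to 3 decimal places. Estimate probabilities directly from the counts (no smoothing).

0.901

politics: (62/103) × (37/62) × (28/62) × (41/62) × (52/62) ≈ 0.0899777
sports: (41/103) × (20/41) × (14/41) × (25/41) × (10/41) ≈ 0.00986073
P(politics | x) = 0.0899777 / 0.09983843 ≈ 0.901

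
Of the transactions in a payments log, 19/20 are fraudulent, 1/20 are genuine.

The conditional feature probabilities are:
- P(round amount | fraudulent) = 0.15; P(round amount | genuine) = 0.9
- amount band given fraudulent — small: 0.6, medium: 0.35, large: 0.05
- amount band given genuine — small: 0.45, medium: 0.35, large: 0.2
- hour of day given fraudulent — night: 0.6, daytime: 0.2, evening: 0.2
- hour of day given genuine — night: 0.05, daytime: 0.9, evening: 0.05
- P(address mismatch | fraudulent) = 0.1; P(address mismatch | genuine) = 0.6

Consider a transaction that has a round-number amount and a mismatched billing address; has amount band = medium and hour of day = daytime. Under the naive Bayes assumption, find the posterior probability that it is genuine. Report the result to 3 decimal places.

fraudulent: 0.95 × 0.15 × 0.35 × 0.2 × 0.1 = 0.0009975
genuine: 0.05 × 0.9 × 0.35 × 0.9 × 0.6 = 0.008505
P(genuine | x) = 0.008505 / 0.0095025 ≈ 0.895

0.895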